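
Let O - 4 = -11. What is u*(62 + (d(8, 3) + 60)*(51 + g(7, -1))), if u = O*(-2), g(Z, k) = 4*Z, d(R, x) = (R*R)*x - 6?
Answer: 272944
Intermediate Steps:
O = -7 (O = 4 - 11 = -7)
d(R, x) = -6 + x*R² (d(R, x) = R²*x - 6 = x*R² - 6 = -6 + x*R²)
u = 14 (u = -7*(-2) = 14)
u*(62 + (d(8, 3) + 60)*(51 + g(7, -1))) = 14*(62 + ((-6 + 3*8²) + 60)*(51 + 4*7)) = 14*(62 + ((-6 + 3*64) + 60)*(51 + 28)) = 14*(62 + ((-6 + 192) + 60)*79) = 14*(62 + (186 + 60)*79) = 14*(62 + 246*79) = 14*(62 + 19434) = 14*19496 = 272944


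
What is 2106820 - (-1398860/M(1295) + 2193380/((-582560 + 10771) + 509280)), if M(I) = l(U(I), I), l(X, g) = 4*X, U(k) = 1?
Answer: 153557739695/62509 ≈ 2.4566e+6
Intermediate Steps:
M(I) = 4 (M(I) = 4*1 = 4)
2106820 - (-1398860/M(1295) + 2193380/((-582560 + 10771) + 509280)) = 2106820 - (-1398860/4 + 2193380/((-582560 + 10771) + 509280)) = 2106820 - (-1398860*1/4 + 2193380/(-571789 + 509280)) = 2106820 - (-349715 + 2193380/(-62509)) = 2106820 - (-349715 + 2193380*(-1/62509)) = 2106820 - (-349715 - 2193380/62509) = 2106820 - 1*(-21862528315/62509) = 2106820 + 21862528315/62509 = 153557739695/62509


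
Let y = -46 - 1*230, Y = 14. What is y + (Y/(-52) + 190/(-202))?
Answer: -727953/2626 ≈ -277.21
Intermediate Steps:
y = -276 (y = -46 - 230 = -276)
y + (Y/(-52) + 190/(-202)) = -276 + (14/(-52) + 190/(-202)) = -276 + (14*(-1/52) + 190*(-1/202)) = -276 + (-7/26 - 95/101) = -276 - 3177/2626 = -727953/2626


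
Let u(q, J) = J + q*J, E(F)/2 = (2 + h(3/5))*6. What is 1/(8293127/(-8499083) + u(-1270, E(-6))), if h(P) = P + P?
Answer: -42495415/2070826040419 ≈ -2.0521e-5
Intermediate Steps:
h(P) = 2*P
E(F) = 192/5 (E(F) = 2*((2 + 2*(3/5))*6) = 2*((2 + 2*(3*(⅕)))*6) = 2*((2 + 2*(⅗))*6) = 2*((2 + 6/5)*6) = 2*((16/5)*6) = 2*(96/5) = 192/5)
u(q, J) = J + J*q
1/(8293127/(-8499083) + u(-1270, E(-6))) = 1/(8293127/(-8499083) + 192*(1 - 1270)/5) = 1/(8293127*(-1/8499083) + (192/5)*(-1269)) = 1/(-8293127/8499083 - 243648/5) = 1/(-2070826040419/42495415) = -42495415/2070826040419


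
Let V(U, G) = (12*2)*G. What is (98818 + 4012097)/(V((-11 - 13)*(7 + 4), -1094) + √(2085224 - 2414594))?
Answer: -17989364040/114951151 - 1370305*I*√329370/229902302 ≈ -156.5 - 3.4207*I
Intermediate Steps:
V(U, G) = 24*G
(98818 + 4012097)/(V((-11 - 13)*(7 + 4), -1094) + √(2085224 - 2414594)) = (98818 + 4012097)/(24*(-1094) + √(2085224 - 2414594)) = 4110915/(-26256 + √(-329370)) = 4110915/(-26256 + I*√329370)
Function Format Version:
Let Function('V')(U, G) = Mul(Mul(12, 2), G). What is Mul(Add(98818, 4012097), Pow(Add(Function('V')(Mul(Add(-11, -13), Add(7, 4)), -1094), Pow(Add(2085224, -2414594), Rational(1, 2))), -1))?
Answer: Add(Rational(-17989364040, 114951151), Mul(Rational(-1370305, 229902302), I, Pow(329370, Rational(1, 2)))) ≈ Add(-156.50, Mul(-3.4207, I))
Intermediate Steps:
Function('V')(U, G) = Mul(24, G)
Mul(Add(98818, 4012097), Pow(Add(Function('V')(Mul(Add(-11, -13), Add(7, 4)), -1094), Pow(Add(2085224, -2414594), Rational(1, 2))), -1)) = Mul(Add(98818, 4012097), Pow(Add(Mul(24, -1094), Pow(Add(2085224, -2414594), Rational(1, 2))), -1)) = Mul(4110915, Pow(Add(-26256, Pow(-329370, Rational(1, 2))), -1)) = Mul(4110915, Pow(Add(-26256, Mul(I, Pow(329370, Rational(1, 2)))), -1))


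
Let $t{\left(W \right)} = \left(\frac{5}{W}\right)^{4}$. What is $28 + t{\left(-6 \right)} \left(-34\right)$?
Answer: $\frac{7519}{648} \approx 11.603$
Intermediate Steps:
$t{\left(W \right)} = \frac{625}{W^{4}}$
$28 + t{\left(-6 \right)} \left(-34\right) = 28 + \frac{625}{1296} \left(-34\right) = 28 - \frac{10625}{648} = \frac{7519}{648}$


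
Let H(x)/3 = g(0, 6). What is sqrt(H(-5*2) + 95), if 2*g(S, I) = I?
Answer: 2*sqrt(26) ≈ 10.198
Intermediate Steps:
g(S, I) = I/2
H(x) = 9 (H(x) = 3*((1/2)*6) = 3*3 = 9)
sqrt(H(-5*2) + 95) = sqrt(9 + 95) = sqrt(104) = 2*sqrt(26)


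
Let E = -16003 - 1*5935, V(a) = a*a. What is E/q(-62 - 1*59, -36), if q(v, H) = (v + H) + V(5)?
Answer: 10969/66 ≈ 166.20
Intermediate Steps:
V(a) = a²
q(v, H) = 25 + H + v (q(v, H) = (v + H) + 5² = (H + v) + 25 = 25 + H + v)
E = -21938 (E = -16003 - 5935 = -21938)
E/q(-62 - 1*59, -36) = -21938/(25 - 36 + (-62 - 1*59)) = -21938/(25 - 36 + (-62 - 59)) = -21938/(25 - 36 - 121) = -21938/(-132) = -21938*(-1/132) = 10969/66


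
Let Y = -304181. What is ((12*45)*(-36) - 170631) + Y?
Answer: -494252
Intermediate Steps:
((12*45)*(-36) - 170631) + Y = ((12*45)*(-36) - 170631) - 304181 = (540*(-36) - 170631) - 304181 = (-19440 - 170631) - 304181 = -190071 - 304181 = -494252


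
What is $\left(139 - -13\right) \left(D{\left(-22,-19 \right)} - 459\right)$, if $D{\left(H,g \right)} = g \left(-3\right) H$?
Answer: $-260376$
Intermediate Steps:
$D{\left(H,g \right)} = - 3 H g$ ($D{\left(H,g \right)} = - 3 g H = - 3 H g$)
$\left(139 - -13\right) \left(D{\left(-22,-19 \right)} - 459\right) = \left(139 - -13\right) \left(\left(-3\right) \left(-22\right) \left(-19\right) - 459\right) = \left(139 + 13\right) \left(-1254 - 459\right) = 152 \left(-1713\right) = -260376$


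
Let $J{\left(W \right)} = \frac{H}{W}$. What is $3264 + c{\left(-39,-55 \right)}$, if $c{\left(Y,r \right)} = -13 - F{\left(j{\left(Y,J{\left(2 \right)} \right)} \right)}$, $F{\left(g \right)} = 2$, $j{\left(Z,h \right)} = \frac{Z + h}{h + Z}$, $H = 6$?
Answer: $3249$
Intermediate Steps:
$J{\left(W \right)} = \frac{6}{W}$
$j{\left(Z,h \right)} = 1$ ($j{\left(Z,h \right)} = \frac{Z + h}{Z + h} = 1$)
$c{\left(Y,r \right)} = -15$ ($c{\left(Y,r \right)} = -13 - 2 = -15$)
$3264 + c{\left(-39,-55 \right)} = 3264 - 15 = 3249$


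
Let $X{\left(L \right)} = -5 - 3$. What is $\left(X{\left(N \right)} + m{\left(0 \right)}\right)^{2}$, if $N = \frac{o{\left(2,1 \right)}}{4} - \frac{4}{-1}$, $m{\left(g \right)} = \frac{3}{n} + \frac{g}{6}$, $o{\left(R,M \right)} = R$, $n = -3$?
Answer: $81$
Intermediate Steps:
$m{\left(g \right)} = -1 + \frac{g}{6}$ ($m{\left(g \right)} = \frac{3}{-3} + \frac{g}{6} = 3 \left(- \frac{1}{3}\right) + g \frac{1}{6} = -1 + \frac{g}{6}$)
$N = \frac{9}{2}$ ($N = \frac{2}{4} - \frac{4}{-1} = 2 \cdot \frac{1}{4} - -4 = \frac{1}{2} + 4 = \frac{9}{2} \approx 4.5$)
$X{\left(L \right)} = -8$ ($X{\left(L \right)} = -5 - 3 = -8$)
$\left(X{\left(N \right)} + m{\left(0 \right)}\right)^{2} = \left(-8 + \left(-1 + \frac{1}{6} \cdot 0\right)\right)^{2} = \left(-8 + \left(-1 + 0\right)\right)^{2} = \left(-8 - 1\right)^{2} = \left(-9\right)^{2} = 81$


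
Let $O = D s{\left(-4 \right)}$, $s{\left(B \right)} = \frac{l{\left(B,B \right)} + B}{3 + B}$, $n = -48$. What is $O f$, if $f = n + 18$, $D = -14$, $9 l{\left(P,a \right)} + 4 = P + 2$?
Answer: $1960$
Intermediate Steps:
$l{\left(P,a \right)} = - \frac{2}{9} + \frac{P}{9}$ ($l{\left(P,a \right)} = - \frac{4}{9} + \frac{P + 2}{9} = - \frac{4}{9} + \frac{2 + P}{9} = - \frac{4}{9} + \left(\frac{2}{9} + \frac{P}{9}\right) = - \frac{2}{9} + \frac{P}{9}$)
$s{\left(B \right)} = \frac{- \frac{2}{9} + \frac{10 B}{9}}{3 + B}$ ($s{\left(B \right)} = \frac{\left(- \frac{2}{9} + \frac{B}{9}\right) + B}{3 + B} = \frac{- \frac{2}{9} + \frac{10 B}{9}}{3 + B}$)
$f = -30$ ($f = -48 + 18 = -30$)
$O = - \frac{196}{3}$ ($O = - 14 \frac{2 \left(-1 + 5 \left(-4\right)\right)}{9 \left(3 - 4\right)} = - 14 \frac{2 \left(-1 - 20\right)}{9 \left(-1\right)} = - 14 \cdot \frac{2}{9} \left(-1\right) \left(-21\right) = \left(-14\right) \frac{14}{3} = - \frac{196}{3} \approx -65.333$)
$O f = \left(- \frac{196}{3}\right) \left(-30\right) = 1960$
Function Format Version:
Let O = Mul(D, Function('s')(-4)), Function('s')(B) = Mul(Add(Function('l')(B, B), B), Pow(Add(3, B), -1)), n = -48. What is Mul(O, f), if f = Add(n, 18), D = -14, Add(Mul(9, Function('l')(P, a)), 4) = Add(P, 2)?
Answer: 1960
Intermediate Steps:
Function('l')(P, a) = Add(Rational(-2, 9), Mul(Rational(1, 9), P)) (Function('l')(P, a) = Add(Rational(-4, 9), Mul(Rational(1, 9), Add(P, 2))) = Add(Rational(-4, 9), Mul(Rational(1, 9), Add(2, P))) = Add(Rational(-4, 9), Add(Rational(2, 9), Mul(Rational(1, 9), P))) = Add(Rational(-2, 9), Mul(Rational(1, 9), P)))
Function('s')(B) = Mul(Pow(Add(3, B), -1), Add(Rational(-2, 9), Mul(Rational(10, 9), B))) (Function('s')(B) = Mul(Add(Add(Rational(-2, 9), Mul(Rational(1, 9), B)), B), Pow(Add(3, B), -1)) = Mul(Add(Rational(-2, 9), Mul(Rational(10, 9), B)), Pow(Add(3, B), -1)) = Mul(Pow(Add(3, B), -1), Add(Rational(-2, 9), Mul(Rational(10, 9), B))))
f = -30 (f = Add(-48, 18) = -30)
O = Rational(-196, 3) (O = Mul(-14, Mul(Rational(2, 9), Pow(Add(3, -4), -1), Add(-1, Mul(5, -4)))) = Mul(-14, Mul(Rational(2, 9), Pow(-1, -1), Add(-1, -20))) = Mul(-14, Mul(Rational(2, 9), -1, -21)) = Mul(-14, Rational(14, 3)) = Rational(-196, 3) ≈ -65.333)
Mul(O, f) = Mul(Rational(-196, 3), -30) = 1960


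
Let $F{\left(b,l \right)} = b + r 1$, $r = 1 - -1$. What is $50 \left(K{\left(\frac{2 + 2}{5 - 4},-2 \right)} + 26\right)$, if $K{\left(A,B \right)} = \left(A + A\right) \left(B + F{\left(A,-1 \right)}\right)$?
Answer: $2900$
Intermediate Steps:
$r = 2$ ($r = 1 + 1 = 2$)
$F{\left(b,l \right)} = 2 + b$ ($F{\left(b,l \right)} = b + 2 \cdot 1 = b + 2 = 2 + b$)
$K{\left(A,B \right)} = 2 A \left(2 + A + B\right)$ ($K{\left(A,B \right)} = \left(A + A\right) \left(B + \left(2 + A\right)\right) = 2 A \left(2 + A + B\right)$)
$50 \left(K{\left(\frac{2 + 2}{5 - 4},-2 \right)} + 26\right) = 50 \left(2 \frac{2 + 2}{5 - 4} \left(2 + \frac{2 + 2}{5 - 4} - 2\right) + 26\right) = 50 \left(2 \cdot \frac{4}{1} \left(2 + \frac{4}{1} - 2\right) + 26\right) = 50 \left(2 \cdot 4 \cdot 1 \left(2 + 4 \cdot 1 - 2\right) + 26\right) = 50 \left(2 \cdot 4 \left(2 + 4 - 2\right) + 26\right) = 50 \left(2 \cdot 4 \cdot 4 + 26\right) = 50 \left(32 + 26\right) = 50 \cdot 58 = 2900$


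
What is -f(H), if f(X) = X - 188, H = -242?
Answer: 430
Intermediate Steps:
f(X) = -188 + X
-f(H) = -(-188 - 242) = -1*(-430) = 430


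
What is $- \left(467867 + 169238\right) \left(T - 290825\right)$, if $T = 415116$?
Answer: $-79186417555$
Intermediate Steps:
$- \left(467867 + 169238\right) \left(T - 290825\right) = - \left(467867 + 169238\right) \left(415116 - 290825\right) = - 637105 \cdot 124291 = \left(-1\right) 79186417555 = -79186417555$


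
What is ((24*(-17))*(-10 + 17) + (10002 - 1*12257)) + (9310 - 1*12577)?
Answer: -8378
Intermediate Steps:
((24*(-17))*(-10 + 17) + (10002 - 1*12257)) + (9310 - 1*12577) = (-408*7 + (10002 - 12257)) + (9310 - 12577) = (-2856 - 2255) - 3267 = -5111 - 3267 = -8378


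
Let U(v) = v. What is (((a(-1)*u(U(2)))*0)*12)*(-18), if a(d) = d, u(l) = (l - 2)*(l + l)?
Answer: 0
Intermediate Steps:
u(l) = 2*l*(-2 + l) (u(l) = (-2 + l)*(2*l) = 2*l*(-2 + l))
(((a(-1)*u(U(2)))*0)*12)*(-18) = ((-2*2*(-2 + 2)*0)*12)*(-18) = ((-2*2*0*0)*12)*(-18) = ((-1*0*0)*12)*(-18) = ((0*0)*12)*(-18) = (0*12)*(-18) = 0*(-18) = 0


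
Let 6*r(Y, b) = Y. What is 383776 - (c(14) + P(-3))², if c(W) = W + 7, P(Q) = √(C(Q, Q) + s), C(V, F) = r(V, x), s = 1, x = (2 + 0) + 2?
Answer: 766669/2 - 21*√2 ≈ 3.8331e+5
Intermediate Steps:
x = 4 (x = 2 + 2 = 4)
r(Y, b) = Y/6
C(V, F) = V/6
P(Q) = √(1 + Q/6) (P(Q) = √(Q/6 + 1) = √(1 + Q/6))
c(W) = 7 + W
383776 - (c(14) + P(-3))² = 383776 - ((7 + 14) + √(36 + 6*(-3))/6)² = 383776 - (21 + √(36 - 18)/6)² = 383776 - (21 + √18/6)² = 383776 - (21 + (3*√2)/6)² = 383776 - (21 + √2/2)²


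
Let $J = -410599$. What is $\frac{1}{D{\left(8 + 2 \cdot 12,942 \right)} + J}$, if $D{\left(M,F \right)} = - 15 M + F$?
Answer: $- \frac{1}{410137} \approx -2.4382 \cdot 10^{-6}$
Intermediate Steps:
$D{\left(M,F \right)} = F - 15 M$
$\frac{1}{D{\left(8 + 2 \cdot 12,942 \right)} + J} = \frac{1}{\left(942 - 15 \left(8 + 2 \cdot 12\right)\right) - 410599} = \frac{1}{\left(942 - 15 \left(8 + 24\right)\right) - 410599} = \frac{1}{\left(942 - 480\right) - 410599} = \frac{1}{462 - 410599} = \frac{1}{-410137} = - \frac{1}{410137}$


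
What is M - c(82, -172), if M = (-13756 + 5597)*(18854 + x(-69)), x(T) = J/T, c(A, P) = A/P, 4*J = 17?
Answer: -1825645930361/11868 ≈ -1.5383e+8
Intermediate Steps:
J = 17/4 (J = (1/4)*17 = 17/4 ≈ 4.2500)
x(T) = 17/(4*T)
M = -42456882233/276 (M = (-13756 + 5597)*(18854 + (17/4)/(-69)) = -8159*(18854 + (17/4)*(-1/69)) = -8159*(18854 - 17/276) = -8159*5203687/276 = -42456882233/276 ≈ -1.5383e+8)
M - c(82, -172) = -42456882233/276 - 82/(-172) = -42456882233/276 - 82*(-1)/172 = -42456882233/276 - 1*(-41/86) = -42456882233/276 + 41/86 = -1825645930361/11868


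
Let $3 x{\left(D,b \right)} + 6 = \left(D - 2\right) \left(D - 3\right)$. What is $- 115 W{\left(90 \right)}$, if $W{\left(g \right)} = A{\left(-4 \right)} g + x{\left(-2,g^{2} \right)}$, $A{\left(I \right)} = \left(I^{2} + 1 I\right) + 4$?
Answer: $- \frac{498410}{3} \approx -1.6614 \cdot 10^{5}$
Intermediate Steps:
$A{\left(I \right)} = 4 + I + I^{2}$ ($A{\left(I \right)} = \left(I^{2} + I\right) + 4 = \left(I + I^{2}\right) + 4 = 4 + I + I^{2}$)
$x{\left(D,b \right)} = -2 + \frac{\left(-3 + D\right) \left(-2 + D\right)}{3}$ ($x{\left(D,b \right)} = -2 + \frac{\left(D - 2\right) \left(D - 3\right)}{3} = -2 + \frac{\left(-2 + D\right) \left(-3 + D\right)}{3} = -2 + \frac{\left(-3 + D\right) \left(-2 + D\right)}{3}$)
$W{\left(g \right)} = \frac{14}{3} + 16 g$ ($W{\left(g \right)} = \left(4 - 4 + \left(-4\right)^{2}\right) g + \frac{1}{3} \left(-2\right) \left(-5 - 2\right) = \left(4 - 4 + 16\right) g + \frac{1}{3} \left(-2\right) \left(-7\right) = 16 g + \frac{14}{3} = \frac{14}{3} + 16 g$)
$- 115 W{\left(90 \right)} = - 115 \left(\frac{14}{3} + 16 \cdot 90\right) = - 115 \left(\frac{14}{3} + 1440\right) = \left(-115\right) \frac{4334}{3} = - \frac{498410}{3}$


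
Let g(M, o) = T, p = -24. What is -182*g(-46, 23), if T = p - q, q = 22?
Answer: 8372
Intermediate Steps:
T = -46 (T = -24 - 1*22 = -24 - 22 = -46)
g(M, o) = -46
-182*g(-46, 23) = -182*(-46) = 8372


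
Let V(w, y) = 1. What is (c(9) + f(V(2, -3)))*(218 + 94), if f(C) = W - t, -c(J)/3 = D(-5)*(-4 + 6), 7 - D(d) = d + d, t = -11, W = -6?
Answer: -30264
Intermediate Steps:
D(d) = 7 - 2*d (D(d) = 7 - (d + d) = 7 - 2*d)
c(J) = -102 (c(J) = -3*(7 - 2*(-5))*(-4 + 6) = -3*(7 + 10)*2 = -51*2 = -3*34 = -102)
f(C) = 5 (f(C) = -6 - 1*(-11) = -6 + 11 = 5)
(c(9) + f(V(2, -3)))*(218 + 94) = (-102 + 5)*(218 + 94) = -97*312 = -30264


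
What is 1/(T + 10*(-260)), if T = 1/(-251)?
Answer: -251/652601 ≈ -0.00038461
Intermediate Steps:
T = -1/251 ≈ -0.0039841
1/(T + 10*(-260)) = 1/(-1/251 + 10*(-260)) = 1/(-1/251 - 2600) = 1/(-652601/251) = -251/652601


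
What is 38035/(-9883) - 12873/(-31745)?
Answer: -154313888/44819405 ≈ -3.4430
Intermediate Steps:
38035/(-9883) - 12873/(-31745) = 38035*(-1/9883) - 12873*(-1/31745) = -38035/9883 + 1839/4535 = -154313888/44819405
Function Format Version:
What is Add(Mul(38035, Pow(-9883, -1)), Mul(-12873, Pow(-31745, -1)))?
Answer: Rational(-154313888, 44819405) ≈ -3.4430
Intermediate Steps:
Add(Mul(38035, Pow(-9883, -1)), Mul(-12873, Pow(-31745, -1))) = Add(Mul(38035, Rational(-1, 9883)), Mul(-12873, Rational(-1, 31745))) = Add(Rational(-38035, 9883), Rational(1839, 4535)) = Rational(-154313888, 44819405)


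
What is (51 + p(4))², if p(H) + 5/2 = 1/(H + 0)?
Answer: 38025/16 ≈ 2376.6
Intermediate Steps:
p(H) = -5/2 + 1/H (p(H) = -5/2 + 1/(H + 0) = -5/2 + 1/H)
(51 + p(4))² = (51 + (-5/2 + 1/4))² = (51 + (-5/2 + ¼))² = (51 - 9/4)² = (195/4)² = 38025/16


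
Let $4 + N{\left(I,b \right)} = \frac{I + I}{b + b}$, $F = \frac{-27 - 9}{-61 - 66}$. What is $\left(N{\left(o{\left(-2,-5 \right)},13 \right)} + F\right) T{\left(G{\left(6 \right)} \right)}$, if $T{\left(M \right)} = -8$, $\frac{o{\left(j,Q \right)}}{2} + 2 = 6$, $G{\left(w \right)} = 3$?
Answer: $\frac{40960}{1651} \approx 24.809$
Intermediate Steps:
$F = \frac{36}{127}$ ($F = - \frac{36}{-127} = \left(-36\right) \left(- \frac{1}{127}\right) = \frac{36}{127} \approx 0.28346$)
$o{\left(j,Q \right)} = 8$ ($o{\left(j,Q \right)} = -4 + 2 \cdot 6 = -4 + 12 = 8$)
$N{\left(I,b \right)} = -4 + \frac{I}{b}$ ($N{\left(I,b \right)} = -4 + \frac{I + I}{b + b} = -4 + \frac{2 I}{2 b} = -4 + 2 I \frac{1}{2 b} = -4 + \frac{I}{b}$)
$\left(N{\left(o{\left(-2,-5 \right)},13 \right)} + F\right) T{\left(G{\left(6 \right)} \right)} = \left(\left(-4 + \frac{8}{13}\right) + \frac{36}{127}\right) \left(-8\right) = \left(- \frac{44}{13} + \frac{36}{127}\right) \left(-8\right) = \left(- \frac{5120}{1651}\right) \left(-8\right) = \frac{40960}{1651}$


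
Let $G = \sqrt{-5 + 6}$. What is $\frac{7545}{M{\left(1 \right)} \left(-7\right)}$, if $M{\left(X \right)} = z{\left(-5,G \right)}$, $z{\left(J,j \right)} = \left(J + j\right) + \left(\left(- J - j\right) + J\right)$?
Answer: $\frac{1509}{7} \approx 215.57$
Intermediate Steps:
$G = 1$ ($G = \sqrt{1} = 1$)
$z{\left(J,j \right)} = J$ ($z{\left(J,j \right)} = \left(J + j\right) - j = J$)
$M{\left(X \right)} = -5$
$\frac{7545}{M{\left(1 \right)} \left(-7\right)} = \frac{7545}{\left(-5\right) \left(-7\right)} = \frac{7545}{35} = 7545 \cdot \frac{1}{35} = \frac{1509}{7}$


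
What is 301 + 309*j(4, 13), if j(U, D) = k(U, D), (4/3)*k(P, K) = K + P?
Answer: 16963/4 ≈ 4240.8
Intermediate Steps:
k(P, K) = 3*K/4 + 3*P/4 (k(P, K) = 3*(K + P)/4 = 3*K/4 + 3*P/4)
j(U, D) = 3*D/4 + 3*U/4
301 + 309*j(4, 13) = 301 + 309*((3/4)*13 + (3/4)*4) = 301 + 309*(39/4 + 3) = 301 + 309*(51/4) = 301 + 15759/4 = 16963/4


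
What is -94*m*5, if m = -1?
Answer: 470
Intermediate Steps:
-94*m*5 = -94*(-1)*5 = 94*5 = 470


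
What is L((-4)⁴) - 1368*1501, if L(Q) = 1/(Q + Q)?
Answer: -1051324415/512 ≈ -2.0534e+6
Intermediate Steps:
L(Q) = 1/(2*Q)
L((-4)⁴) - 1368*1501 = 1/(2*((-4)⁴)) - 1368*1501 = (½)/256 - 2053368 = (½)*(1/256) - 2053368 = 1/512 - 2053368 = -1051324415/512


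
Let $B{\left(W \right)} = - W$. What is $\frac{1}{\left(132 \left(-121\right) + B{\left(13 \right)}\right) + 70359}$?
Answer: $\frac{1}{54374} \approx 1.8391 \cdot 10^{-5}$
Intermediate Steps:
$\frac{1}{\left(132 \left(-121\right) + B{\left(13 \right)}\right) + 70359} = \frac{1}{\left(132 \left(-121\right) - 13\right) + 70359} = \frac{1}{\left(-15972 - 13\right) + 70359} = \frac{1}{-15985 + 70359} = \frac{1}{54374}$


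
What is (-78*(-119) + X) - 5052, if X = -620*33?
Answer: -16230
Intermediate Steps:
X = -20460
(-78*(-119) + X) - 5052 = (-78*(-119) - 20460) - 5052 = (9282 - 20460) - 5052 = -11178 - 5052 = -16230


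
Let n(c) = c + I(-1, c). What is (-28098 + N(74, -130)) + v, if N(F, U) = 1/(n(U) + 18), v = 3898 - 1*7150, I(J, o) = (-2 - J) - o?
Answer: -532949/17 ≈ -31350.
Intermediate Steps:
I(J, o) = -2 - J - o
n(c) = -1 (n(c) = c + (-2 - 1*(-1) - c) = c + (-2 + 1 - c) = c + (-1 - c) = -1)
v = -3252 (v = 3898 - 7150 = -3252)
N(F, U) = 1/17 (N(F, U) = 1/(-1 + 18) = 1/17)
(-28098 + N(74, -130)) + v = (-28098 + 1/17) - 3252 = -477665/17 - 3252 = -532949/17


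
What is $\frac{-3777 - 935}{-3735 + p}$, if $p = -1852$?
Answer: $\frac{4712}{5587} \approx 0.84339$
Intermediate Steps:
$\frac{-3777 - 935}{-3735 + p} = \frac{-3777 - 935}{-3735 - 1852} = - \frac{4712}{-5587} = \left(-4712\right) \left(- \frac{1}{5587}\right) = \frac{4712}{5587}$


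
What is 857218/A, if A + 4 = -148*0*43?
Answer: -428609/2 ≈ -2.1430e+5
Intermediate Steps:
A = -4 (A = -4 - 148*0*43 = -4 + 0*43 = -4 + 0 = -4)
857218/A = 857218/(-4) = 857218*(-1/4) = -428609/2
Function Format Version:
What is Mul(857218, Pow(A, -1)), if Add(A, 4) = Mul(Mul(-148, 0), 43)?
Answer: Rational(-428609, 2) ≈ -2.1430e+5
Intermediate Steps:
A = -4 (A = Add(-4, Mul(Mul(-148, 0), 43)) = Add(-4, Mul(0, 43)) = Add(-4, 0) = -4)
Mul(857218, Pow(A, -1)) = Mul(857218, Pow(-4, -1)) = Mul(857218, Rational(-1, 4)) = Rational(-428609, 2)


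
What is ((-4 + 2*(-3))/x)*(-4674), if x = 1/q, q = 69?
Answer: 3225060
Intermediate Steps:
x = 1/69 ≈ 0.014493
((-4 + 2*(-3))/x)*(-4674) = ((-4 + 2*(-3))/(1/69))*(-4674) = ((-4 - 6)*69)*(-4674) = -10*69*(-4674) = -690*(-4674) = 3225060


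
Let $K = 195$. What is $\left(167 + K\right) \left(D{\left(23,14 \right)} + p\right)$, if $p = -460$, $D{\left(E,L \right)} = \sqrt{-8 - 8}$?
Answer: $-166520 + 1448 i \approx -1.6652 \cdot 10^{5} + 1448.0 i$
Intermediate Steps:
$D{\left(E,L \right)} = 4 i$ ($D{\left(E,L \right)} = \sqrt{-16} = 4 i$)
$\left(167 + K\right) \left(D{\left(23,14 \right)} + p\right) = \left(167 + 195\right) \left(4 i - 460\right) = 362 \left(-460 + 4 i\right) = -166520 + 1448 i$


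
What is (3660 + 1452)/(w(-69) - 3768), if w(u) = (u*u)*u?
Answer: -1704/110759 ≈ -0.015385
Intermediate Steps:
w(u) = u**3 (w(u) = u**2*u = u**3)
(3660 + 1452)/(w(-69) - 3768) = (3660 + 1452)/((-69)**3 - 3768) = 5112/(-328509 - 3768) = 5112/(-332277) = 5112*(-1/332277) = -1704/110759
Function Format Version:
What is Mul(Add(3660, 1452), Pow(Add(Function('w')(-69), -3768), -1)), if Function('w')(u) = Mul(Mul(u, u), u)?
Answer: Rational(-1704, 110759) ≈ -0.015385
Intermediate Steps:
Function('w')(u) = Pow(u, 3) (Function('w')(u) = Mul(Pow(u, 2), u) = Pow(u, 3))
Mul(Add(3660, 1452), Pow(Add(Function('w')(-69), -3768), -1)) = Mul(Add(3660, 1452), Pow(Add(Pow(-69, 3), -3768), -1)) = Mul(5112, Pow(Add(-328509, -3768), -1)) = Mul(5112, Pow(-332277, -1)) = Mul(5112, Rational(-1, 332277)) = Rational(-1704, 110759)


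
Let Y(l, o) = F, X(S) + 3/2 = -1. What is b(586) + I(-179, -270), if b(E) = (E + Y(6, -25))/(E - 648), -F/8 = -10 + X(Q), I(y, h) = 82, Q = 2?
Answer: 2199/31 ≈ 70.935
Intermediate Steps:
X(S) = -5/2 (X(S) = -3/2 - 1 = -5/2)
F = 100 (F = -8*(-10 - 5/2) = -8*(-25/2) = 100)
Y(l, o) = 100
b(E) = (100 + E)/(-648 + E) (b(E) = (E + 100)/(E - 648) = (100 + E)/(-648 + E))
b(586) + I(-179, -270) = (100 + 586)/(-648 + 586) + 82 = 686/(-62) + 82 = -1/62*686 + 82 = -343/31 + 82 = 2199/31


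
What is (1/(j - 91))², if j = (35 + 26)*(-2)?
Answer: 1/45369 ≈ 2.2041e-5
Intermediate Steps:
j = -122 (j = 61*(-2) = -122)
(1/(j - 91))² = (1/(-122 - 91))² = (1/(-213))² = (-1/213)² = 1/45369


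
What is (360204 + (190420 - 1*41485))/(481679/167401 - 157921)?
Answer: -85230377739/26435651642 ≈ -3.2241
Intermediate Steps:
(360204 + (190420 - 1*41485))/(481679/167401 - 157921) = (360204 + (190420 - 41485))/(481679*(1/167401) - 157921) = (360204 + 148935)/(481679/167401 - 157921) = 509139/(-26435651642/167401) = 509139*(-167401/26435651642) = -85230377739/26435651642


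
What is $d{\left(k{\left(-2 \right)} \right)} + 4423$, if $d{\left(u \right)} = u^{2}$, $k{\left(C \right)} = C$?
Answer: $4427$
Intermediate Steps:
$d{\left(k{\left(-2 \right)} \right)} + 4423 = \left(-2\right)^{2} + 4423 = 4 + 4423 = 4427$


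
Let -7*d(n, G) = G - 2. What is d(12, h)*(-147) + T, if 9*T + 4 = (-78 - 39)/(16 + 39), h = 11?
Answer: 93218/495 ≈ 188.32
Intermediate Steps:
d(n, G) = 2/7 - G/7 (d(n, G) = -(G - 2)/7 = -(-2 + G)/7 = 2/7 - G/7)
T = -337/495 (T = -4/9 + ((-78 - 39)/(16 + 39))/9 = -4/9 + (-117/55)/9 = -4/9 + (-117*1/55)/9 = -4/9 + (1/9)*(-117/55) = -4/9 - 13/55 = -337/495 ≈ -0.68081)
d(12, h)*(-147) + T = (2/7 - 1/7*11)*(-147) - 337/495 = (2/7 - 11/7)*(-147) - 337/495 = -9/7*(-147) - 337/495 = 189 - 337/495 = 93218/495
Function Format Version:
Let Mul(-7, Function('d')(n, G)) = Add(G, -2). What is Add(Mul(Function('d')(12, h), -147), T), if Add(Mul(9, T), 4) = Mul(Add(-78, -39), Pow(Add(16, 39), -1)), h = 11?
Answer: Rational(93218, 495) ≈ 188.32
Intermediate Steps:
Function('d')(n, G) = Add(Rational(2, 7), Mul(Rational(-1, 7), G)) (Function('d')(n, G) = Mul(Rational(-1, 7), Add(G, -2)) = Mul(Rational(-1, 7), Add(-2, G)) = Add(Rational(2, 7), Mul(Rational(-1, 7), G)))
T = Rational(-337, 495) (T = Add(Rational(-4, 9), Mul(Rational(1, 9), Mul(Add(-78, -39), Pow(Add(16, 39), -1)))) = Add(Rational(-4, 9), Mul(Rational(1, 9), Mul(-117, Pow(55, -1)))) = Add(Rational(-4, 9), Mul(Rational(1, 9), Mul(-117, Rational(1, 55)))) = Add(Rational(-4, 9), Mul(Rational(1, 9), Rational(-117, 55))) = Add(Rational(-4, 9), Rational(-13, 55)) = Rational(-337, 495) ≈ -0.68081)
Add(Mul(Function('d')(12, h), -147), T) = Add(Mul(Add(Rational(2, 7), Mul(Rational(-1, 7), 11)), -147), Rational(-337, 495)) = Add(Mul(Add(Rational(2, 7), Rational(-11, 7)), -147), Rational(-337, 495)) = Add(Mul(Rational(-9, 7), -147), Rational(-337, 495)) = Add(189, Rational(-337, 495)) = Rational(93218, 495)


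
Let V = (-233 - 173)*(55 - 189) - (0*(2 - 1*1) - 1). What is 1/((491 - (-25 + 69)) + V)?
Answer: 1/54852 ≈ 1.8231e-5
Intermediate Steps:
V = 54405 (V = -406*(-134) - (0*(2 - 1) - 1) = 54404 - (0*1 - 1) = 54404 - (0 - 1) = 54404 - 1*(-1) = 54404 + 1 = 54405)
1/((491 - (-25 + 69)) + V) = 1/((491 - (-25 + 69)) + 54405) = 1/((491 - 1*44) + 54405) = 1/((491 - 44) + 54405) = 1/(447 + 54405) = 1/54852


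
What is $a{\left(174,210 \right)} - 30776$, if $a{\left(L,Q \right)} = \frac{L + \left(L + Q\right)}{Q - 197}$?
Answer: $- \frac{399530}{13} \approx -30733.0$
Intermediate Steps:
$a{\left(L,Q \right)} = \frac{Q + 2 L}{-197 + Q}$
$a{\left(174,210 \right)} - 30776 = \frac{210 + 2 \cdot 174}{-197 + 210} - 30776 = \frac{210 + 348}{13} - 30776 = \frac{1}{13} \cdot 558 - 30776 = \frac{558}{13} - 30776 = - \frac{399530}{13}$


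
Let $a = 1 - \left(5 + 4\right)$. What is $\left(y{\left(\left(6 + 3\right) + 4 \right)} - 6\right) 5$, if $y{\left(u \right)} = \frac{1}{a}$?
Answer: $- \frac{245}{8} \approx -30.625$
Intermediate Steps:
$a = -8$ ($a = 1 - 9 = -8$)
$y{\left(u \right)} = - \frac{1}{8}$ ($y{\left(u \right)} = \frac{1}{-8} = - \frac{1}{8}$)
$\left(y{\left(\left(6 + 3\right) + 4 \right)} - 6\right) 5 = \left(- \frac{1}{8} - 6\right) 5 = \left(- \frac{49}{8}\right) 5 = - \frac{245}{8}$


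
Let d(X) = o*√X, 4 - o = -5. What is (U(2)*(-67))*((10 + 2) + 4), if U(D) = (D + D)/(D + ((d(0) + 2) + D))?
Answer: -2144/3 ≈ -714.67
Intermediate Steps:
o = 9 (o = 4 - 1*(-5) = 4 + 5 = 9)
d(X) = 9*√X
U(D) = 2*D/(2 + 2*D) (U(D) = (D + D)/(D + ((9*√0 + 2) + D)) = (2*D)/(D + ((9*0 + 2) + D)) = (2*D)/(D + ((0 + 2) + D)) = (2*D)/(D + (2 + D)) = (2*D)/(2 + 2*D) = 2*D/(2 + 2*D))
(U(2)*(-67))*((10 + 2) + 4) = ((2/(1 + 2))*(-67))*((10 + 2) + 4) = ((2/3)*(-67))*(12 + 4) = ((2*(⅓))*(-67))*16 = ((⅔)*(-67))*16 = -134/3*16 = -2144/3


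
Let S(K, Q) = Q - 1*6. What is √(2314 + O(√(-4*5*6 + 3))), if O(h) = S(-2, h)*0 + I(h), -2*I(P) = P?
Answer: √(9256 - 6*I*√13)/2 ≈ 48.104 - 0.056215*I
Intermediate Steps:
S(K, Q) = -6 + Q (S(K, Q) = Q - 6 = -6 + Q)
I(P) = -P/2
O(h) = -h/2 (O(h) = (-6 + h)*0 - h/2 = 0 - h/2 = -h/2)
√(2314 + O(√(-4*5*6 + 3))) = √(2314 - √(-4*5*6 + 3)/2) = √(2314 - √(-20*6 + 3)/2) = √(2314 - √(-120 + 3)/2) = √(2314 - 3*I*√13/2)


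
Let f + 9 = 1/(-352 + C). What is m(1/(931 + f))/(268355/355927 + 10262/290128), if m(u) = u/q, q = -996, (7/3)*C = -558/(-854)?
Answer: -13570115301819362/9836301363403640534109 ≈ -1.3796e-6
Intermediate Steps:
C = 837/2989 (C = 3*(-558/(-854))/7 = 3*(-558*(-1/854))/7 = (3/7)*(279/427) = 837/2989 ≈ 0.28003)
f = -9464608/1051291 (f = -9 + 1/(-352 + 837/2989) = -9 + 1/(-1051291/2989) = -9 - 2989/1051291 = -9464608/1051291 ≈ -9.0028)
m(u) = -u/996 (m(u) = u/(-996) = u*(-1/996) = -u/996)
m(1/(931 + f))/(268355/355927 + 10262/290128) = (-1/(996*(931 - 9464608/1051291)))/(268355/355927 + 10262/290128) = (-1/(996*969287313/1051291))/(268355*(1/355927) + 10262*(1/290128)) = (-1/996*1051291/969287313)/(268355/355927 + 5131/145064) = -1051291/(965410163748*40754911157/51632194328) = -1051291/965410163748*51632194328/40754911157 = -13570115301819362/9836301363403640534109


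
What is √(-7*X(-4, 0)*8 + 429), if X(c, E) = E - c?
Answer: √205 ≈ 14.318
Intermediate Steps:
√(-7*X(-4, 0)*8 + 429) = √(-7*(0 - 1*(-4))*8 + 429) = √(-7*(0 + 4)*8 + 429) = √(-7*4*8 + 429) = √(-28*8 + 429) = √(-224 + 429) = √205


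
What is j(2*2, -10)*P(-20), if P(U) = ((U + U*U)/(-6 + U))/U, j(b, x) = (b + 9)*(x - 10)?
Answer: -190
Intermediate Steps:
j(b, x) = (-10 + x)*(9 + b) (j(b, x) = (9 + b)*(-10 + x) = (-10 + x)*(9 + b))
P(U) = (U + U**2)/(U*(-6 + U)) (P(U) = ((U + U**2)/(-6 + U))/U = (U + U**2)/(U*(-6 + U)))
j(2*2, -10)*P(-20) = (-90 - 20*2 + 9*(-10) + (2*2)*(-10))*((1 - 20)/(-6 - 20)) = (-90 - 10*4 - 90 + 4*(-10))*(-19/(-26)) = (-90 - 40 - 90 - 40)*(-1/26*(-19)) = -260*19/26 = -190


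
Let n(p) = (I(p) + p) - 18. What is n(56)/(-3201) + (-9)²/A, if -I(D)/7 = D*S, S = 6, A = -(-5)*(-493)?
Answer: 5444729/7890465 ≈ 0.69004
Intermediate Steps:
A = -2465 (A = -1*2465 = -2465)
I(D) = -42*D (I(D) = -7*D*6 = -42*D)
n(p) = -18 - 41*p (n(p) = (-42*p + p) - 18 = -41*p - 18 = -18 - 41*p)
n(56)/(-3201) + (-9)²/A = (-18 - 41*56)/(-3201) + (-9)²/(-2465) = (-18 - 2296)*(-1/3201) + 81*(-1/2465) = -2314*(-1/3201) - 81/2465 = 2314/3201 - 81/2465 = 5444729/7890465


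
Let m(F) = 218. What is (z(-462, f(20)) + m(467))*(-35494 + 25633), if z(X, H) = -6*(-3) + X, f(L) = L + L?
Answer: 2228586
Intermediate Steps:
f(L) = 2*L
z(X, H) = 18 + X
(z(-462, f(20)) + m(467))*(-35494 + 25633) = ((18 - 462) + 218)*(-35494 + 25633) = (-444 + 218)*(-9861) = -226*(-9861) = 2228586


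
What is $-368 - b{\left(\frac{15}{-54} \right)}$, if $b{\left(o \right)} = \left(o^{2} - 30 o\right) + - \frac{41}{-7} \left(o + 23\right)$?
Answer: $- \frac{1155541}{2268} \approx -509.5$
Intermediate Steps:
$b{\left(o \right)} = \frac{943}{7} + o^{2} - \frac{169 o}{7}$ ($b{\left(o \right)} = \left(o^{2} - 30 o\right) + \left(-41\right) \left(- \frac{1}{7}\right) \left(23 + o\right) = \left(o^{2} - 30 o\right) + \frac{41 \left(23 + o\right)}{7} = \left(o^{2} - 30 o\right) + \left(\frac{943}{7} + \frac{41 o}{7}\right) = \frac{943}{7} + o^{2} - \frac{169 o}{7}$)
$-368 - b{\left(\frac{15}{-54} \right)} = -368 - \left(\frac{943}{7} + \left(\frac{15}{-54}\right)^{2} - \frac{169 \frac{15}{-54}}{7}\right) = -368 - \left(\frac{943}{7} + \left(15 \left(- \frac{1}{54}\right)\right)^{2} - \frac{169 \cdot 15 \left(- \frac{1}{54}\right)}{7}\right) = -368 - \left(\frac{943}{7} + \left(- \frac{5}{18}\right)^{2} - - \frac{845}{126}\right) = -368 - \left(\frac{943}{7} + \frac{25}{324} + \frac{845}{126}\right) = -368 - \frac{320917}{2268} = - \frac{1155541}{2268}$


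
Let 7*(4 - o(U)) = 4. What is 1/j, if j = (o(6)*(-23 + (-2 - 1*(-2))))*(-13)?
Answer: 7/7176 ≈ 0.00097547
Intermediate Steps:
o(U) = 24/7 (o(U) = 4 - ⅐*4 = 4 - 4/7 = 24/7)
j = 7176/7 (j = (24*(-23 + (-2 - 1*(-2)))/7)*(-13) = (24*(-23 + (-2 + 2))/7)*(-13) = (24*(-23 + 0)/7)*(-13) = ((24/7)*(-23))*(-13) = -552/7*(-13) = 7176/7 ≈ 1025.1)
1/j = 1/(7176/7) = 7/7176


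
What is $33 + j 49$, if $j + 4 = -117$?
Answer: $-5896$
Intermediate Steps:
$j = -121$ ($j = -4 - 117 = -121$)
$33 + j 49 = 33 - 5929 = -5896$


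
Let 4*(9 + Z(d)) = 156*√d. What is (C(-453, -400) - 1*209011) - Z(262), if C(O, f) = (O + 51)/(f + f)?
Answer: -83600599/400 - 39*√262 ≈ -2.0963e+5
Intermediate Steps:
C(O, f) = (51 + O)/(2*f) (C(O, f) = (51 + O)/((2*f)) = (51 + O)*(1/(2*f)) = (51 + O)/(2*f))
Z(d) = -9 + 39*√d (Z(d) = -9 + (156*√d)/4 = -9 + 39*√d)
(C(-453, -400) - 1*209011) - Z(262) = ((½)*(51 - 453)/(-400) - 1*209011) - (-9 + 39*√262) = ((½)*(-1/400)*(-402) - 209011) + (9 - 39*√262) = (201/400 - 209011) + (9 - 39*√262) = -83604199/400 + (9 - 39*√262) = -83600599/400 - 39*√262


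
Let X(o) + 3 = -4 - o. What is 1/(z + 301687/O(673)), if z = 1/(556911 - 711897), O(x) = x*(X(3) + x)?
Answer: 591064942/399630899 ≈ 1.4790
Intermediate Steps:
X(o) = -7 - o (X(o) = -3 + (-4 - o) = -7 - o)
O(x) = x*(-10 + x) (O(x) = x*((-7 - 1*3) + x) = x*((-7 - 3) + x) = x*(-10 + x))
z = -1/154986 (z = 1/(-154986) = -1/154986 ≈ -6.4522e-6)
1/(z + 301687/O(673)) = 1/(-1/154986 + 301687/((673*(-10 + 673)))) = 1/(-1/154986 + 301687/((673*663))) = 1/(-1/154986 + 301687/446199) = 1/(399630899/591064942) = 591064942/399630899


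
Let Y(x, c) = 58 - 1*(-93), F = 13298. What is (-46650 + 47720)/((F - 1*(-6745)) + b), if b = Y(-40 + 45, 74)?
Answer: 535/10097 ≈ 0.052986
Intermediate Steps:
Y(x, c) = 151 (Y(x, c) = 58 + 93 = 151)
b = 151
(-46650 + 47720)/((F - 1*(-6745)) + b) = (-46650 + 47720)/((13298 - 1*(-6745)) + 151) = 1070/((13298 + 6745) + 151) = 1070/(20043 + 151) = 1070/20194 = 1070*(1/20194) = 535/10097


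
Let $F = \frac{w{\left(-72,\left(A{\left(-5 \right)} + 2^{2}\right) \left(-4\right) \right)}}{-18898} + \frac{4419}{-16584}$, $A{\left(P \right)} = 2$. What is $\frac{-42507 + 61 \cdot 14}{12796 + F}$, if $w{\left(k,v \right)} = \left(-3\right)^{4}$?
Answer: $- \frac{2175705801016}{668373043051} \approx -3.2552$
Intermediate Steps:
$w{\left(k,v \right)} = 81$
$F = - \frac{14142261}{52234072}$ ($F = \frac{81}{-18898} + \frac{4419}{-16584} = 81 \left(- \frac{1}{18898}\right) + 4419 \left(- \frac{1}{16584}\right) = - \frac{81}{18898} - \frac{1473}{5528} = - \frac{14142261}{52234072} \approx -0.27075$)
$\frac{-42507 + 61 \cdot 14}{12796 + F} = \frac{-42507 + 61 \cdot 14}{12796 - \frac{14142261}{52234072}} = \frac{-42507 + 854}{\frac{668373043051}{52234072}} = \left(-41653\right) \frac{52234072}{668373043051} = - \frac{2175705801016}{668373043051}$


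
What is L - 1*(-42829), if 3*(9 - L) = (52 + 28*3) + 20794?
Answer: 107584/3 ≈ 35861.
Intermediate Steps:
L = -20903/3 (L = 9 - ((52 + 28*3) + 20794)/3 = 9 - ((52 + 84) + 20794)/3 = 9 - (136 + 20794)/3 = 9 - 1/3*20930 = 9 - 20930/3 = -20903/3 ≈ -6967.7)
L - 1*(-42829) = -20903/3 - 1*(-42829) = -20903/3 + 42829 = 107584/3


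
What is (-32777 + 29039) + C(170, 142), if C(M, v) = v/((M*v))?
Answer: -635459/170 ≈ -3738.0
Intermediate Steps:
C(M, v) = 1/M (C(M, v) = v*(1/(M*v)) = 1/M)
(-32777 + 29039) + C(170, 142) = (-32777 + 29039) + 1/170 = -3738 + 1/170 = -635459/170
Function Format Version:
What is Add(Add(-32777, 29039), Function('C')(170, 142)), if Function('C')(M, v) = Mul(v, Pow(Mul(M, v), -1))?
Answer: Rational(-635459, 170) ≈ -3738.0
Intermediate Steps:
Function('C')(M, v) = Pow(M, -1) (Function('C')(M, v) = Mul(v, Mul(Pow(M, -1), Pow(v, -1))) = Pow(M, -1))
Add(Add(-32777, 29039), Function('C')(170, 142)) = Add(Add(-32777, 29039), Pow(170, -1)) = Add(-3738, Rational(1, 170)) = Rational(-635459, 170)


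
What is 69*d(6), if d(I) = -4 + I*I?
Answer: 2208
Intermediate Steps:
d(I) = -4 + I²
69*d(6) = 69*(-4 + 6²) = 69*(-4 + 36) = 69*32 = 2208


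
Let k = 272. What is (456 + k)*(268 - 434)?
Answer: -120848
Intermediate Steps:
(456 + k)*(268 - 434) = (456 + 272)*(268 - 434) = 728*(-166) = -120848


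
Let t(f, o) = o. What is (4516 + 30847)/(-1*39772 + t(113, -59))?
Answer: -35363/39831 ≈ -0.88783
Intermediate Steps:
(4516 + 30847)/(-1*39772 + t(113, -59)) = (4516 + 30847)/(-1*39772 - 59) = 35363/(-39772 - 59) = 35363/(-39831) = 35363*(-1/39831) = -35363/39831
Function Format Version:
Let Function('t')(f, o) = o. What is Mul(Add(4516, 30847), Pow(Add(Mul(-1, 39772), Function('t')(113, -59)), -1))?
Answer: Rational(-35363, 39831) ≈ -0.88783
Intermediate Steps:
Mul(Add(4516, 30847), Pow(Add(Mul(-1, 39772), Function('t')(113, -59)), -1)) = Mul(Add(4516, 30847), Pow(Add(Mul(-1, 39772), -59), -1)) = Mul(35363, Pow(Add(-39772, -59), -1)) = Mul(35363, Pow(-39831, -1)) = Mul(35363, Rational(-1, 39831)) = Rational(-35363, 39831)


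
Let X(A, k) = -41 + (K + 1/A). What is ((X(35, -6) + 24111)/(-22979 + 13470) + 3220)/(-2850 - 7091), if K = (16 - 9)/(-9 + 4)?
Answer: -1070821898/3308513915 ≈ -0.32366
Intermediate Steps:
K = -7/5 (K = 7/(-5) = 7*(-⅕) = -7/5 ≈ -1.4000)
X(A, k) = -212/5 + 1/A (X(A, k) = -41 + (-7/5 + 1/A) = -212/5 + 1/A)
((X(35, -6) + 24111)/(-22979 + 13470) + 3220)/(-2850 - 7091) = (((-212/5 + 1/35) + 24111)/(-22979 + 13470) + 3220)/(-2850 - 7091) = (((-212/5 + 1/35) + 24111)/(-9509) + 3220)/(-9941) = ((-1483/35 + 24111)*(-1/9509) + 3220)*(-1/9941) = ((842402/35)*(-1/9509) + 3220)*(-1/9941) = (-842402/332815 + 3220)*(-1/9941) = (1070821898/332815)*(-1/9941) = -1070821898/3308513915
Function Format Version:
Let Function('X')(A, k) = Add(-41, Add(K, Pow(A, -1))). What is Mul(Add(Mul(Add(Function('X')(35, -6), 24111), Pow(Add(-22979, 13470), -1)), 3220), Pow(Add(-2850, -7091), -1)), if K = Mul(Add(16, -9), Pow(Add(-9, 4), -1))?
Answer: Rational(-1070821898, 3308513915) ≈ -0.32366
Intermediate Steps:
K = Rational(-7, 5) (K = Mul(7, Pow(-5, -1)) = Mul(7, Rational(-1, 5)) = Rational(-7, 5) ≈ -1.4000)
Function('X')(A, k) = Add(Rational(-212, 5), Pow(A, -1)) (Function('X')(A, k) = Add(-41, Add(Rational(-7, 5), Pow(A, -1))) = Add(Rational(-212, 5), Pow(A, -1)))
Mul(Add(Mul(Add(Function('X')(35, -6), 24111), Pow(Add(-22979, 13470), -1)), 3220), Pow(Add(-2850, -7091), -1)) = Mul(Add(Mul(Add(Add(Rational(-212, 5), Pow(35, -1)), 24111), Pow(Add(-22979, 13470), -1)), 3220), Pow(Add(-2850, -7091), -1)) = Mul(Add(Mul(Add(Add(Rational(-212, 5), Rational(1, 35)), 24111), Pow(-9509, -1)), 3220), Pow(-9941, -1)) = Mul(Add(Mul(Add(Rational(-1483, 35), 24111), Rational(-1, 9509)), 3220), Rational(-1, 9941)) = Mul(Add(Mul(Rational(842402, 35), Rational(-1, 9509)), 3220), Rational(-1, 9941)) = Mul(Add(Rational(-842402, 332815), 3220), Rational(-1, 9941)) = Mul(Rational(1070821898, 332815), Rational(-1, 9941)) = Rational(-1070821898, 3308513915)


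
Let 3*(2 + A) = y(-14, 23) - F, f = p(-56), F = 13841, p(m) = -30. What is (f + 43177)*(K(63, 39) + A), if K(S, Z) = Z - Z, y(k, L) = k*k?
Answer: -588999697/3 ≈ -1.9633e+8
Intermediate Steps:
y(k, L) = k²
f = -30
K(S, Z) = 0
A = -13651/3 (A = -2 + ((-14)² - 1*13841)/3 = -2 + (196 - 13841)/3 = -2 + (⅓)*(-13645) = -2 - 13645/3 = -13651/3 ≈ -4550.3)
(f + 43177)*(K(63, 39) + A) = (-30 + 43177)*(0 - 13651/3) = 43147*(-13651/3) = -588999697/3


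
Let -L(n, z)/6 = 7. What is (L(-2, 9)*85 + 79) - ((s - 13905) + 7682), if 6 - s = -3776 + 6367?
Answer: 5317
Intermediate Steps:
L(n, z) = -42 (L(n, z) = -6*7 = -42)
s = -2585 (s = 6 - (-3776 + 6367) = 6 - 1*2591 = 6 - 2591 = -2585)
(L(-2, 9)*85 + 79) - ((s - 13905) + 7682) = (-42*85 + 79) - ((-2585 - 13905) + 7682) = (-3570 + 79) - (-16490 + 7682) = -3491 - 1*(-8808) = -3491 + 8808 = 5317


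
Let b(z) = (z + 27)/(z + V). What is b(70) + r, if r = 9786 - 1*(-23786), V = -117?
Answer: 1577787/47 ≈ 33570.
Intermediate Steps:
b(z) = (27 + z)/(-117 + z) (b(z) = (z + 27)/(z - 117) = (27 + z)/(-117 + z))
r = 33572 (r = 9786 + 23786 = 33572)
b(70) + r = (27 + 70)/(-117 + 70) + 33572 = 97/(-47) + 33572 = -1/47*97 + 33572 = -97/47 + 33572 = 1577787/47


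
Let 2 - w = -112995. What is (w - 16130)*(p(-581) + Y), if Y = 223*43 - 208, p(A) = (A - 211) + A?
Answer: 775710936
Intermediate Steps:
w = 112997 (w = 2 - 1*(-112995) = 2 + 112995 = 112997)
p(A) = -211 + 2*A (p(A) = (-211 + A) + A = -211 + 2*A)
Y = 9381 (Y = 9589 - 208 = 9381)
(w - 16130)*(p(-581) + Y) = (112997 - 16130)*((-211 + 2*(-581)) + 9381) = 96867*((-211 - 1162) + 9381) = 96867*(-1373 + 9381) = 96867*8008 = 775710936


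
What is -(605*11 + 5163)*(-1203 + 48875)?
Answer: -563387696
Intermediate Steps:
-(605*11 + 5163)*(-1203 + 48875) = -(6655 + 5163)*47672 = -11818*47672 = -1*563387696 = -563387696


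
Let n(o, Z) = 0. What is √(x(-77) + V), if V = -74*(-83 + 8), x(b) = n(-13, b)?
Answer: 5*√222 ≈ 74.498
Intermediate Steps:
x(b) = 0
V = 5550 (V = -74*(-75) = 5550)
√(x(-77) + V) = √(0 + 5550) = √5550 = 5*√222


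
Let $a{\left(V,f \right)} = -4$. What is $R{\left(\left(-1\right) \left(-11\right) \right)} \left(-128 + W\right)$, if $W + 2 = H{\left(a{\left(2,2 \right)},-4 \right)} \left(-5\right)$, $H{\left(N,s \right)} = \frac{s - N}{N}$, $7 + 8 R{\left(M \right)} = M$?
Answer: $-65$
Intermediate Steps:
$R{\left(M \right)} = - \frac{7}{8} + \frac{M}{8}$
$H{\left(N,s \right)} = \frac{s - N}{N}$
$W = -2$ ($W = -2 + \frac{-4 - -4}{-4} \left(-5\right) = -2 + - \frac{-4 + 4}{4} \left(-5\right) = -2 + \left(- \frac{1}{4}\right) 0 \left(-5\right) = -2 + 0 \left(-5\right) = -2 + 0 = -2$)
$R{\left(\left(-1\right) \left(-11\right) \right)} \left(-128 + W\right) = \left(- \frac{7}{8} + \frac{\left(-1\right) \left(-11\right)}{8}\right) \left(-128 - 2\right) = \left(- \frac{7}{8} + \frac{1}{8} \cdot 11\right) \left(-130\right) = \left(- \frac{7}{8} + \frac{11}{8}\right) \left(-130\right) = \frac{1}{2} \left(-130\right) = -65$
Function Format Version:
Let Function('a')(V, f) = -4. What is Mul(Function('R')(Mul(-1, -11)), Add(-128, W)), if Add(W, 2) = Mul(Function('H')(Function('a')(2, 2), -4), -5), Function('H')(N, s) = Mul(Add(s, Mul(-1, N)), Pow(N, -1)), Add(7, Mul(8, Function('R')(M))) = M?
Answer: -65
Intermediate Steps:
Function('R')(M) = Add(Rational(-7, 8), Mul(Rational(1, 8), M))
Function('H')(N, s) = Mul(Pow(N, -1), Add(s, Mul(-1, N)))
W = -2 (W = Add(-2, Mul(Mul(Pow(-4, -1), Add(-4, Mul(-1, -4))), -5)) = Add(-2, Mul(Mul(Rational(-1, 4), Add(-4, 4)), -5)) = Add(-2, Mul(Mul(Rational(-1, 4), 0), -5)) = Add(-2, Mul(0, -5)) = Add(-2, 0) = -2)
Mul(Function('R')(Mul(-1, -11)), Add(-128, W)) = Mul(Add(Rational(-7, 8), Mul(Rational(1, 8), Mul(-1, -11))), Add(-128, -2)) = Mul(Add(Rational(-7, 8), Mul(Rational(1, 8), 11)), -130) = Mul(Add(Rational(-7, 8), Rational(11, 8)), -130) = Mul(Rational(1, 2), -130) = -65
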